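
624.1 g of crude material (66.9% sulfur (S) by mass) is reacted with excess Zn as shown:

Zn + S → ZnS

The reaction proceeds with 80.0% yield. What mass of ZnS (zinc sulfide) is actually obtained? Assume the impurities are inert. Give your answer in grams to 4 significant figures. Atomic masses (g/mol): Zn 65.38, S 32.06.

1015 g

Pure S available = 624.1 g × 0.669 = 417.52 g.
M(S) = 32.06 g/mol.
M(ZnS) = 65.38 + 32.06 = 97.44 g/mol.
n(S) = 417.52 g / 32.06 g/mol = 13.023 mol.
From the equation the S:ZnS mole ratio is 1:1, so n(ZnS) = 13.023 × 1/1 = 13.023 mol.
Mass of ZnS = 13.023 mol × 97.44 g/mol = 1269.0 g.
Actual mass collected = 1269.0 g × 0.800 = 1015.2 g.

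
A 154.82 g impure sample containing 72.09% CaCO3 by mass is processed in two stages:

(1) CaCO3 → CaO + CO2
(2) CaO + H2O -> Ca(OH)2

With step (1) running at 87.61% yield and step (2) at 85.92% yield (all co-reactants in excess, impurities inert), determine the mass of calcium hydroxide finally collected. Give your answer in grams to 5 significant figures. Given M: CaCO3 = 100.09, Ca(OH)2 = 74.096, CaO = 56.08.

62.195 g

Pure CaCO3 = 154.82 × 0.7209 = 111.610 g.
n(CaCO3) = 111.610 / 100.09 = 1.11509 mol.
Step 1 (CaCO3:CaO = 1:1): theoretical n(CaO) = 1.11509 mol; at 87.61% yield, n(CaO) = 0.976934 mol.
Step 2 (CaO:Ca(OH)2 = 1:1): theoretical n(Ca(OH)2) = 0.976934 mol, so theoretical mass = 0.976934 × 74.096 = 72.3869 g.
At 85.92% yield, actual mass of Ca(OH)2 = 72.3869 × 0.8592 = 62.1948 g.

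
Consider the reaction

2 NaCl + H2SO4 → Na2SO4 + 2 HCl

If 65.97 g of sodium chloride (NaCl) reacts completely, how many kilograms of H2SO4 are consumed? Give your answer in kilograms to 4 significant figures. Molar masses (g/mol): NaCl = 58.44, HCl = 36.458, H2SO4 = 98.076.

0.05536 kg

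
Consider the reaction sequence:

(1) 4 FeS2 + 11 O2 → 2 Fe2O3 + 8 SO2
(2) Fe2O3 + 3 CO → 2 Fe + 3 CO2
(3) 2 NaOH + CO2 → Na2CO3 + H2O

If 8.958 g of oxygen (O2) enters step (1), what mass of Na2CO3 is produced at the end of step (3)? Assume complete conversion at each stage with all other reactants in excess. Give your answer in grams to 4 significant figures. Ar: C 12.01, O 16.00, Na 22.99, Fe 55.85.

M(O2) = 2(16.00) = 32.00 g/mol.
M(Na2CO3) = 2(22.99) + 12.01 + 3(16.00) = 105.99 g/mol.
n(O2) = 8.958 / 32.00 = 0.27994 mol.
Reaction (1): O2→Fe2O3 ratio 11:2 ⇒ n(Fe2O3) = 0.050898 mol.
Reaction (2): Fe2O3→CO2 ratio 1:3 ⇒ n(CO2) = 0.15269 mol.
Reaction (3): CO2→Na2CO3 ratio 1:1 ⇒ n(Na2CO3) = 0.15269 mol.
Mass of Na2CO3 = 0.15269 × 105.99 = 16.184 g.

16.18 g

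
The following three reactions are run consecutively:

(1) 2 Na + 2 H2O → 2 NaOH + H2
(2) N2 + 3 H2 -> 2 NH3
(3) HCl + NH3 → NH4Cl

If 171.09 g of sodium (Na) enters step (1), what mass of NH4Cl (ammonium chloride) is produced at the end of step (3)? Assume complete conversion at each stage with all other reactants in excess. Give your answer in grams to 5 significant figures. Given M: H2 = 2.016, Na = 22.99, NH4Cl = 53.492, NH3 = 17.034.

132.69 g

n(Na) = 171.09 / 22.99 = 7.44193 mol.
Reaction (1): Na→H2 ratio 2:1 ⇒ n(H2) = 3.72097 mol.
Reaction (2): H2→NH3 ratio 3:2 ⇒ n(NH3) = 2.48064 mol.
Reaction (3): NH3→NH4Cl ratio 1:1 ⇒ n(NH4Cl) = 2.48064 mol.
Mass of NH4Cl = 2.48064 × 53.492 = 132.695 g.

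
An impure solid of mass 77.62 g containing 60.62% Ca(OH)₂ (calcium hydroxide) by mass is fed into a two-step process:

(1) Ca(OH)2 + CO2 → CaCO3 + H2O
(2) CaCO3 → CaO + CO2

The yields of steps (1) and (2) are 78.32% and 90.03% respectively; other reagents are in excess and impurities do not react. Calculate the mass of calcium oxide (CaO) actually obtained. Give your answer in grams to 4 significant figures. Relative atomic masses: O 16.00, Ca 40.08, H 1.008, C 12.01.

Pure Ca(OH)2 = 77.62 × 0.6062 = 47.053 g.
M(Ca(OH)2) = 40.08 + 2(16.00) + 2(1.008) = 74.096 g/mol.
M(CaO) = 40.08 + 16.00 = 56.08 g/mol.
n(Ca(OH)2) = 47.053 / 74.096 = 0.63503 mol.
Step 1 (Ca(OH)2:CaCO3 = 1:1): theoretical n(CaCO3) = 0.63503 mol; at 78.32% yield, n(CaCO3) = 0.49736 mol.
Step 2 (CaCO3:CaO = 1:1): theoretical n(CaO) = 0.49736 mol, so theoretical mass = 0.49736 × 56.08 = 27.892 g.
At 90.03% yield, actual mass of CaO = 27.892 × 0.9003 = 25.111 g.

25.11 g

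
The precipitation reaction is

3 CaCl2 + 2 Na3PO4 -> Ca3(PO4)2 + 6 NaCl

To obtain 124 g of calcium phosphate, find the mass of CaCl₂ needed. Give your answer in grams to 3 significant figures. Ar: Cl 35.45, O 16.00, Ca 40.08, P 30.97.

M(Ca3(PO4)2) = 3(40.08) + 2(30.97) + 8(16.00) = 310.18 g/mol.
M(CaCl2) = 40.08 + 2(35.45) = 110.98 g/mol.
n(Ca3(PO4)2) = 124.0 g / 310.18 g/mol = 0.3998 mol.
From the equation the Ca3(PO4)2:CaCl2 mole ratio is 1:3, so n(CaCl2) = 0.3998 × 3/1 = 1.199 mol.
Mass of CaCl2 = 1.199 mol × 110.98 g/mol = 133.1 g.

133 g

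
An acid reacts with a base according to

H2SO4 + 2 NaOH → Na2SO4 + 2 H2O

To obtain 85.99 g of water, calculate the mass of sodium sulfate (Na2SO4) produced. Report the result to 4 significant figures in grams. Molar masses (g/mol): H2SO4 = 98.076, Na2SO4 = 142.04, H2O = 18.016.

339.0 g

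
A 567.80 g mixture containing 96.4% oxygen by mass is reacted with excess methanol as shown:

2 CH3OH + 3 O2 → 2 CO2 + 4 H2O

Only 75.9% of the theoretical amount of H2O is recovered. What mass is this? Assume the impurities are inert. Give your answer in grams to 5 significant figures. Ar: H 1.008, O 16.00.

Pure O2 available = 567.80 g × 0.964 = 547.359 g.
M(O2) = 2(16.00) = 32.00 g/mol.
M(H2O) = 2(1.008) + 16.00 = 18.016 g/mol.
n(O2) = 547.359 g / 32.00 g/mol = 17.1050 mol.
From the equation the O2:H2O mole ratio is 3:4, so n(H2O) = 17.1050 × 4/3 = 22.8066 mol.
Mass of H2O = 22.8066 mol × 18.016 g/mol = 410.884 g.
Actual mass collected = 410.884 g × 0.759 = 311.861 g.

311.86 g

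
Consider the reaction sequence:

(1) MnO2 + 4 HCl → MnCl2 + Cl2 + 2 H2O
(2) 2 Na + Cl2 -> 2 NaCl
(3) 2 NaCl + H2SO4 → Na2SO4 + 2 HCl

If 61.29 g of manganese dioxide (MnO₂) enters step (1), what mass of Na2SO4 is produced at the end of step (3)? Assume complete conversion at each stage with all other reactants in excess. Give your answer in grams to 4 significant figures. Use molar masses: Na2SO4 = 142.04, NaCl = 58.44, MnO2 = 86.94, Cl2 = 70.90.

100.1 g

n(MnO2) = 61.29 / 86.94 = 0.70497 mol.
Reaction (1): MnO2→Cl2 ratio 1:1 ⇒ n(Cl2) = 0.70497 mol.
Reaction (2): Cl2→NaCl ratio 1:2 ⇒ n(NaCl) = 1.4099 mol.
Reaction (3): NaCl→Na2SO4 ratio 2:1 ⇒ n(Na2SO4) = 0.70497 mol.
Mass of Na2SO4 = 0.70497 × 142.04 = 100.13 g.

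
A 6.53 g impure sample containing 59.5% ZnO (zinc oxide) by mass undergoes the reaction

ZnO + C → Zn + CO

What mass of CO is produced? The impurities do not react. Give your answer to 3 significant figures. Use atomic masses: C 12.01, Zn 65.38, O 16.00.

Mass of pure ZnO = 6.53 g × 0.595 = 3.885 g.
M(ZnO) = 65.38 + 16.00 = 81.38 g/mol.
M(CO) = 12.01 + 16.00 = 28.01 g/mol.
n(ZnO) = 3.885 g / 81.38 g/mol = 0.04774 mol.
From the equation the ZnO:CO mole ratio is 1:1, so n(CO) = 0.04774 × 1/1 = 0.04774 mol.
Mass of CO = 0.04774 mol × 28.01 g/mol = 1.337 g.

1.34 g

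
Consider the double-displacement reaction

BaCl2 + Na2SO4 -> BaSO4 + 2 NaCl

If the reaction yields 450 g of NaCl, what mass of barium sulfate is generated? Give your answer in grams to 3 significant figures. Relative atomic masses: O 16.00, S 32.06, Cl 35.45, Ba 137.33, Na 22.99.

M(NaCl) = 22.99 + 35.45 = 58.44 g/mol.
M(BaSO4) = 137.33 + 32.06 + 4(16.00) = 233.39 g/mol.
n(NaCl) = 450.0 g / 58.44 g/mol = 7.700 mol.
From the equation the NaCl:BaSO4 mole ratio is 2:1, so n(BaSO4) = 7.700 × 1/2 = 3.850 mol.
Mass of BaSO4 = 3.850 mol × 233.39 g/mol = 898.6 g.

899 g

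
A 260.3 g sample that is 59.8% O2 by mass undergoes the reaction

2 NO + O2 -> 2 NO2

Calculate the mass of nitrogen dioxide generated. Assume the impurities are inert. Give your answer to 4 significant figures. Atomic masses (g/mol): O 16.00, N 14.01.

Mass of pure O2 = 260.3 g × 0.598 = 155.66 g.
M(O2) = 2(16.00) = 32.00 g/mol.
M(NO2) = 14.01 + 2(16.00) = 46.01 g/mol.
n(O2) = 155.66 g / 32.00 g/mol = 4.8644 mol.
From the equation the O2:NO2 mole ratio is 1:2, so n(NO2) = 4.8644 × 2/1 = 9.7287 mol.
Mass of NO2 = 9.7287 mol × 46.01 g/mol = 447.62 g.

447.6 g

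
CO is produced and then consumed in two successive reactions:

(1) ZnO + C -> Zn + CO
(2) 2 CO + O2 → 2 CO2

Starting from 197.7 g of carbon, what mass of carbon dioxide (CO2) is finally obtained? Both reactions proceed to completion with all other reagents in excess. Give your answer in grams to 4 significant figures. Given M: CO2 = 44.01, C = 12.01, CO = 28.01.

n(C) = 197.70 / 12.01 = 16.461 mol.
Step 1 gives a 1:1 ratio of C to CO, so n(CO) = 16.461 mol.
In step 2 the CO:CO2 ratio is 2:2, so n(CO2) = 16.461 mol.
Mass of CO2 = 16.461 × 44.01 = 724.46 g.

724.5 g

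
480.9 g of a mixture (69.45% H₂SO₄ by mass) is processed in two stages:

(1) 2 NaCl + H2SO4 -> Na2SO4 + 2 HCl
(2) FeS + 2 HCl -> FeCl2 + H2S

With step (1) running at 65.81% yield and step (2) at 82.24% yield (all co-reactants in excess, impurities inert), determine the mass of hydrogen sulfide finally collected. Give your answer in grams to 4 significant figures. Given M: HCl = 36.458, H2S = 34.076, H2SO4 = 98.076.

Pure H2SO4 = 480.9 × 0.6945 = 333.99 g.
n(H2SO4) = 333.99 / 98.076 = 3.4054 mol.
Step 1 (H2SO4:HCl = 1:2): theoretical n(HCl) = 6.8107 mol; at 65.81% yield, n(HCl) = 4.4821 mol.
Step 2 (HCl:H2S = 2:1): theoretical n(H2S) = 2.2411 mol, so theoretical mass = 2.2411 × 34.076 = 76.367 g.
At 82.24% yield, actual mass of H2S = 76.367 × 0.8224 = 62.804 g.

62.80 g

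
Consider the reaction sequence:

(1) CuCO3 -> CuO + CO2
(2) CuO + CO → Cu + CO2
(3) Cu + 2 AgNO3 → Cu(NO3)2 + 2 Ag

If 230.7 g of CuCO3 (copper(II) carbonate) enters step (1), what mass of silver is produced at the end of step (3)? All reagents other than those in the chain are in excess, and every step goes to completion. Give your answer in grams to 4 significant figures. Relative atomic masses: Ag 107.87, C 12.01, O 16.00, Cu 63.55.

402.8 g

M(CuCO3) = 63.55 + 12.01 + 3(16.00) = 123.56 g/mol.
M(Ag) = 107.87 g/mol.
n(CuCO3) = 230.7 / 123.56 = 1.8671 mol.
Reaction (1): CuCO3→CuO ratio 1:1 ⇒ n(CuO) = 1.8671 mol.
Reaction (2): CuO→Cu ratio 1:1 ⇒ n(Cu) = 1.8671 mol.
Reaction (3): Cu→Ag ratio 1:2 ⇒ n(Ag) = 3.7342 mol.
Mass of Ag = 3.7342 × 107.87 = 402.81 g.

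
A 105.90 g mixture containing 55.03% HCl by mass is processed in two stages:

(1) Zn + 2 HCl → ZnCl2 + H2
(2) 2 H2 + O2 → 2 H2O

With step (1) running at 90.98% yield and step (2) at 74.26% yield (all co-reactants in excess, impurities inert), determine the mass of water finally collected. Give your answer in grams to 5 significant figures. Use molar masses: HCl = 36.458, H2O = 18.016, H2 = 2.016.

Pure HCl = 105.90 × 0.5503 = 58.2768 g.
n(HCl) = 58.2768 / 36.458 = 1.59846 mol.
Step 1 (HCl:H2 = 2:1): theoretical n(H2) = 0.799232 mol; at 90.98% yield, n(H2) = 0.727141 mol.
Step 2 (H2:H2O = 2:2): theoretical n(H2O) = 0.727141 mol, so theoretical mass = 0.727141 × 18.016 = 13.1002 g.
At 74.26% yield, actual mass of H2O = 13.1002 × 0.7426 = 9.72819 g.

9.7282 g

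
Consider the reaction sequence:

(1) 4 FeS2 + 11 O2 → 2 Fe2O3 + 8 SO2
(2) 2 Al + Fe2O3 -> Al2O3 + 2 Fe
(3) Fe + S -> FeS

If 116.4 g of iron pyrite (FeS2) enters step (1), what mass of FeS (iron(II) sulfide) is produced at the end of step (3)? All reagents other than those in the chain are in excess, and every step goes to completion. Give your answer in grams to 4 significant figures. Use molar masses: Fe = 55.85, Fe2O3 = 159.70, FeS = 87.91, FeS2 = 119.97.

n(FeS2) = 116.4 / 119.97 = 0.97024 mol.
Reaction (1): FeS2→Fe2O3 ratio 4:2 ⇒ n(Fe2O3) = 0.48512 mol.
Reaction (2): Fe2O3→Fe ratio 1:2 ⇒ n(Fe) = 0.97024 mol.
Reaction (3): Fe→FeS ratio 1:1 ⇒ n(FeS) = 0.97024 mol.
Mass of FeS = 0.97024 × 87.91 = 85.294 g.

85.29 g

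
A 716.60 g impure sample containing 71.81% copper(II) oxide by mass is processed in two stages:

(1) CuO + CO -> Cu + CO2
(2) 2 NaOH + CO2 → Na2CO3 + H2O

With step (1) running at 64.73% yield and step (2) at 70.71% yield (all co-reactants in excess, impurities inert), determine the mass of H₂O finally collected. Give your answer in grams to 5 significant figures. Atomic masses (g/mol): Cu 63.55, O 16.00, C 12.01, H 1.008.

53.342 g

Pure CuO = 716.60 × 0.7181 = 514.590 g.
M(CuO) = 63.55 + 16.00 = 79.55 g/mol.
M(H2O) = 2(1.008) + 16.00 = 18.016 g/mol.
n(CuO) = 514.590 / 79.55 = 6.46877 mol.
Step 1 (CuO:CO2 = 1:1): theoretical n(CO2) = 6.46877 mol; at 64.73% yield, n(CO2) = 4.18723 mol.
Step 2 (CO2:H2O = 1:1): theoretical n(H2O) = 4.18723 mol, so theoretical mass = 4.18723 × 18.016 = 75.4372 g.
At 70.71% yield, actual mass of H2O = 75.4372 × 0.7071 = 53.3416 g.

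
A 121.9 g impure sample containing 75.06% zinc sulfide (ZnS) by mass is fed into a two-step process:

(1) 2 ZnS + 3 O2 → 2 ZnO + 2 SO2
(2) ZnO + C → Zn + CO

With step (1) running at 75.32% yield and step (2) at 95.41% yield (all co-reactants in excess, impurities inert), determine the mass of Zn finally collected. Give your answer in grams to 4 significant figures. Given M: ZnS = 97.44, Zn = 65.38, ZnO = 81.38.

Pure ZnS = 121.9 × 0.7506 = 91.498 g.
n(ZnS) = 91.498 / 97.44 = 0.93902 mol.
Step 1 (ZnS:ZnO = 2:2): theoretical n(ZnO) = 0.93902 mol; at 75.32% yield, n(ZnO) = 0.70727 mol.
Step 2 (ZnO:Zn = 1:1): theoretical n(Zn) = 0.70727 mol, so theoretical mass = 0.70727 × 65.38 = 46.241 g.
At 95.41% yield, actual mass of Zn = 46.241 × 0.9541 = 44.119 g.

44.12 g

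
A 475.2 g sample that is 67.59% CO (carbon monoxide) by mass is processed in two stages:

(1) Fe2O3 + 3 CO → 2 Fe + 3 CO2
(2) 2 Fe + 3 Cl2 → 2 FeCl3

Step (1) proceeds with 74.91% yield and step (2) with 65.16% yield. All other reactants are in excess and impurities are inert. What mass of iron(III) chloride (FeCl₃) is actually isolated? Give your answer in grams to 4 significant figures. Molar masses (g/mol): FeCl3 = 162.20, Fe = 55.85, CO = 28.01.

605.2 g

Pure CO = 475.2 × 0.6759 = 321.19 g.
n(CO) = 321.19 / 28.01 = 11.467 mol.
Step 1 (CO:Fe = 3:2): theoretical n(Fe) = 7.6446 mol; at 74.91% yield, n(Fe) = 5.7266 mol.
Step 2 (Fe:FeCl3 = 2:2): theoretical n(FeCl3) = 5.7266 mol, so theoretical mass = 5.7266 × 162.20 = 928.85 g.
At 65.16% yield, actual mass of FeCl3 = 928.85 × 0.6516 = 605.24 g.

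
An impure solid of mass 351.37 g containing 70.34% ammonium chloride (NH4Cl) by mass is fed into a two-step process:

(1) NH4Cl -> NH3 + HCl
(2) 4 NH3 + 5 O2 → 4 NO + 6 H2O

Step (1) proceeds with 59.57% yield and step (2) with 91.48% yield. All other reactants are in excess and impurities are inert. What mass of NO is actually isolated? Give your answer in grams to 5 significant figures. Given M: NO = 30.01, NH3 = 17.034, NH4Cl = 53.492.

Pure NH4Cl = 351.37 × 0.7034 = 247.154 g.
n(NH4Cl) = 247.154 / 53.492 = 4.62039 mol.
Step 1 (NH4Cl:NH3 = 1:1): theoretical n(NH3) = 4.62039 mol; at 59.57% yield, n(NH3) = 2.75236 mol.
Step 2 (NH3:NO = 4:4): theoretical n(NO) = 2.75236 mol, so theoretical mass = 2.75236 × 30.01 = 82.5984 g.
At 91.48% yield, actual mass of NO = 82.5984 × 0.9148 = 75.5610 g.

75.561 g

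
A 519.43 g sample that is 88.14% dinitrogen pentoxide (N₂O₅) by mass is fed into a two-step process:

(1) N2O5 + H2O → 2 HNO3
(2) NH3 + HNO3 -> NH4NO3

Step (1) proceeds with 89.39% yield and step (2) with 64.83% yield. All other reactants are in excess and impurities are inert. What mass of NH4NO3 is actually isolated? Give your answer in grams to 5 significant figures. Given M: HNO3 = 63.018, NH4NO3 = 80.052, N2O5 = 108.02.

393.24 g

Pure N2O5 = 519.43 × 0.8814 = 457.826 g.
n(N2O5) = 457.826 / 108.02 = 4.23834 mol.
Step 1 (N2O5:HNO3 = 1:2): theoretical n(HNO3) = 8.47668 mol; at 89.39% yield, n(HNO3) = 7.57731 mol.
Step 2 (HNO3:NH4NO3 = 1:1): theoretical n(NH4NO3) = 7.57731 mol, so theoretical mass = 7.57731 × 80.052 = 606.579 g.
At 64.83% yield, actual mass of NH4NO3 = 606.579 × 0.6483 = 393.245 g.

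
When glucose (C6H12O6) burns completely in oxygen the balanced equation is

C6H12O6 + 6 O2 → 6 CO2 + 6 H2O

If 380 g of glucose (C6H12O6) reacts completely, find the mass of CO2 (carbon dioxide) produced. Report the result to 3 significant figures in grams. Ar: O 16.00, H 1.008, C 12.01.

557 g

M(C6H12O6) = 6(12.01) + 12(1.008) + 6(16.00) = 180.156 g/mol.
M(CO2) = 12.01 + 2(16.00) = 44.01 g/mol.
n(C6H12O6) = 380.0 g / 180.156 g/mol = 2.109 mol.
From the equation the C6H12O6:CO2 mole ratio is 1:6, so n(CO2) = 2.109 × 6/1 = 12.66 mol.
Mass of CO2 = 12.66 mol × 44.01 g/mol = 557.0 g.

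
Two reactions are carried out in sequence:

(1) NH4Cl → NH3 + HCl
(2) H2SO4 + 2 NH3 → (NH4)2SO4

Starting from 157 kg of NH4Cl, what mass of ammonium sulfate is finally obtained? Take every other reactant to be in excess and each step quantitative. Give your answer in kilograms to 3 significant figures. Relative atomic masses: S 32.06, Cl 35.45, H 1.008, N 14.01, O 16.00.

194 kg

M(NH4Cl) = 14.01 + 4(1.008) + 35.45 = 53.492 g/mol.
M((NH4)2SO4) = 2(14.01) + 8(1.008) + 32.06 + 4(16.00) = 132.144 g/mol.
157 kg = 157000 g.
n(NH4Cl) = 157000 / 53.492 = 2935 mol.
Step 1 gives a 1:1 ratio of NH4Cl to NH3, so n(NH3) = 2935 mol.
In step 2 the NH3:(NH4)2SO4 ratio is 2:1, so n((NH4)2SO4) = 1468 mol.
Mass of (NH4)2SO4 = 1468 × 132.144 = 193900 g = 194 kg.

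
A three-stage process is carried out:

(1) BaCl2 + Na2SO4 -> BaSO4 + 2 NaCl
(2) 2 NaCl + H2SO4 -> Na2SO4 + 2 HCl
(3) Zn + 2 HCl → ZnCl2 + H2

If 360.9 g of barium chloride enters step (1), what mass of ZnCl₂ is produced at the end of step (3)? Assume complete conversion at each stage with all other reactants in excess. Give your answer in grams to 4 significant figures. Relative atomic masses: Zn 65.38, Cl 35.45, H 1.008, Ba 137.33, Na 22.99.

M(BaCl2) = 137.33 + 2(35.45) = 208.23 g/mol.
M(ZnCl2) = 65.38 + 2(35.45) = 136.28 g/mol.
n(BaCl2) = 360.9 / 208.23 = 1.7332 mol.
Reaction (1): BaCl2→NaCl ratio 1:2 ⇒ n(NaCl) = 3.4664 mol.
Reaction (2): NaCl→HCl ratio 2:2 ⇒ n(HCl) = 3.4664 mol.
Reaction (3): HCl→ZnCl2 ratio 2:1 ⇒ n(ZnCl2) = 1.7332 mol.
Mass of ZnCl2 = 1.7332 × 136.28 = 236.20 g.

236.2 g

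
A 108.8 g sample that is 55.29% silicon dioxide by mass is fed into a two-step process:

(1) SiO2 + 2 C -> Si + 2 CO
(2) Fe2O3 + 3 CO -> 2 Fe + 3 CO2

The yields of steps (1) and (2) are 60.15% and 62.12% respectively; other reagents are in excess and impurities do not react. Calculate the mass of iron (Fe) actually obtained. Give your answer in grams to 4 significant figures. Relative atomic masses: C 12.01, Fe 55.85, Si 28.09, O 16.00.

27.85 g

Pure SiO2 = 108.8 × 0.5529 = 60.156 g.
M(SiO2) = 28.09 + 2(16.00) = 60.09 g/mol.
M(Fe) = 55.85 g/mol.
n(SiO2) = 60.156 / 60.09 = 1.0011 mol.
Step 1 (SiO2:CO = 1:2): theoretical n(CO) = 2.0022 mol; at 60.15% yield, n(CO) = 1.2043 mol.
Step 2 (CO:Fe = 3:2): theoretical n(Fe) = 0.80287 mol, so theoretical mass = 0.80287 × 55.85 = 44.841 g.
At 62.12% yield, actual mass of Fe = 44.841 × 0.6212 = 27.855 g.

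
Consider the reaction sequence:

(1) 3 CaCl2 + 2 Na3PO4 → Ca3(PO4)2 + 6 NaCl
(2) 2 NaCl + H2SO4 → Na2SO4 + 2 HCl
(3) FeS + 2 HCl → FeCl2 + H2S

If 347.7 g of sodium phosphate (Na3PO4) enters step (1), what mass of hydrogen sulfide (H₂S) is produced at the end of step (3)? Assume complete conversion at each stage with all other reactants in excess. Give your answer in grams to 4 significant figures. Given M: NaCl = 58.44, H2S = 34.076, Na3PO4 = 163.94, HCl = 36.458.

108.4 g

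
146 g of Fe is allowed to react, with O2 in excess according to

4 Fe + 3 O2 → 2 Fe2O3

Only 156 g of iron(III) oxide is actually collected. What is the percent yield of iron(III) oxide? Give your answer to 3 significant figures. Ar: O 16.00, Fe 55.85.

74.7 %

M(Fe) = 55.85 g/mol.
M(Fe2O3) = 2(55.85) + 3(16.00) = 159.70 g/mol.
n(Fe) = 146.0 g / 55.85 g/mol = 2.614 mol.
From the equation the Fe:Fe2O3 mole ratio is 4:2, so n(Fe2O3) = 2.614 × 2/4 = 1.307 mol.
Mass of Fe2O3 = 1.307 mol × 159.70 g/mol = 208.7 g.
This is the theoretical yield. Percent yield = 156 g / 208.7 g × 100% = 74.73%.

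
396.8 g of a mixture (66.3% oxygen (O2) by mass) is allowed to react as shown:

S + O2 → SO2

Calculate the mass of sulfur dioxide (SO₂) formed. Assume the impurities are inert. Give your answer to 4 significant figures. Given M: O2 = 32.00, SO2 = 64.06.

Mass of pure O2 = 396.8 g × 0.663 = 263.08 g.
n(O2) = 263.08 g / 32.00 g/mol = 8.2212 mol.
From the equation the O2:SO2 mole ratio is 1:1, so n(SO2) = 8.2212 × 1/1 = 8.2212 mol.
Mass of SO2 = 8.2212 mol × 64.06 g/mol = 526.65 g.

526.7 g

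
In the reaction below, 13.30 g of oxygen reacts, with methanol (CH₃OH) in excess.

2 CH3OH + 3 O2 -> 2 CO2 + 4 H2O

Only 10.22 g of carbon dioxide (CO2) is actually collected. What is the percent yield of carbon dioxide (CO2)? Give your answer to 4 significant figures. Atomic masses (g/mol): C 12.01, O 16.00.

M(O2) = 2(16.00) = 32.00 g/mol.
M(CO2) = 12.01 + 2(16.00) = 44.01 g/mol.
n(O2) = 13.300 g / 32.00 g/mol = 0.41563 mol.
From the equation the O2:CO2 mole ratio is 3:2, so n(CO2) = 0.41563 × 2/3 = 0.27708 mol.
Mass of CO2 = 0.27708 mol × 44.01 g/mol = 12.194 g.
This is the theoretical yield. Percent yield = 10.22 g / 12.194 g × 100% = 83.809%.

83.81 %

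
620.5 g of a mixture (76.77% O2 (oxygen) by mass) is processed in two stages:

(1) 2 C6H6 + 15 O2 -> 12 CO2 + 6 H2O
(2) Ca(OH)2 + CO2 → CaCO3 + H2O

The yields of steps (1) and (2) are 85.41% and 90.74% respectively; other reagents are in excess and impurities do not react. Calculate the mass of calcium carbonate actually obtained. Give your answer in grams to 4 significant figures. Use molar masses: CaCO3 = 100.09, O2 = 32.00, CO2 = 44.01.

923.8 g

Pure O2 = 620.5 × 0.7677 = 476.36 g.
n(O2) = 476.36 / 32.00 = 14.886 mol.
Step 1 (O2:CO2 = 15:12): theoretical n(CO2) = 11.909 mol; at 85.41% yield, n(CO2) = 10.171 mol.
Step 2 (CO2:CaCO3 = 1:1): theoretical n(CaCO3) = 10.171 mol, so theoretical mass = 10.171 × 100.09 = 1018.1 g.
At 90.74% yield, actual mass of CaCO3 = 1018.1 × 0.9074 = 923.79 g.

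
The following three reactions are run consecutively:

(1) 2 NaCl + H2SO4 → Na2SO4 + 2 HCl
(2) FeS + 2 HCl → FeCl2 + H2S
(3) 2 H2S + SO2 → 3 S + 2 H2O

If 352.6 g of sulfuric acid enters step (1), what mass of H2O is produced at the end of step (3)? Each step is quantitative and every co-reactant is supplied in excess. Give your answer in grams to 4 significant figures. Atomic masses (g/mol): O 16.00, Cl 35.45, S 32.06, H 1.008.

64.77 g

M(H2SO4) = 2(1.008) + 32.06 + 4(16.00) = 98.076 g/mol.
M(H2O) = 2(1.008) + 16.00 = 18.016 g/mol.
n(H2SO4) = 352.6 / 98.076 = 3.5952 mol.
Reaction (1): H2SO4→HCl ratio 1:2 ⇒ n(HCl) = 7.1903 mol.
Reaction (2): HCl→H2S ratio 2:1 ⇒ n(H2S) = 3.5952 mol.
Reaction (3): H2S→H2O ratio 2:2 ⇒ n(H2O) = 3.5952 mol.
Mass of H2O = 3.5952 × 18.016 = 64.771 g.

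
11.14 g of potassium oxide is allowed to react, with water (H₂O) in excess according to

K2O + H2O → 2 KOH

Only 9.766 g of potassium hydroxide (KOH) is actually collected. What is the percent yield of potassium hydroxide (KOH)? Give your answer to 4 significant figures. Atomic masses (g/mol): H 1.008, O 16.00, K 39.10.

M(K2O) = 2(39.10) + 16.00 = 94.20 g/mol.
M(KOH) = 39.10 + 16.00 + 1.008 = 56.108 g/mol.
n(K2O) = 11.140 g / 94.20 g/mol = 0.11826 mol.
From the equation the K2O:KOH mole ratio is 1:2, so n(KOH) = 0.11826 × 2/1 = 0.23652 mol.
Mass of KOH = 0.23652 mol × 56.108 g/mol = 13.271 g.
This is the theoretical yield. Percent yield = 9.766 g / 13.271 g × 100% = 73.591%.

73.59 %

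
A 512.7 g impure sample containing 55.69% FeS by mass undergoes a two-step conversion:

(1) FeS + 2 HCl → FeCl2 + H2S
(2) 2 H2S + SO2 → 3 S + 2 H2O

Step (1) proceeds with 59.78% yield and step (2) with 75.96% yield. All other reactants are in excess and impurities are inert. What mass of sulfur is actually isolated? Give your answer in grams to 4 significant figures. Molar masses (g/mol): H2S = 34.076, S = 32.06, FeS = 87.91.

Pure FeS = 512.7 × 0.5569 = 285.52 g.
n(FeS) = 285.52 / 87.91 = 3.2479 mol.
Step 1 (FeS:H2S = 1:1): theoretical n(H2S) = 3.2479 mol; at 59.78% yield, n(H2S) = 1.9416 mol.
Step 2 (H2S:S = 2:3): theoretical n(S) = 2.9124 mol, so theoretical mass = 2.9124 × 32.06 = 93.371 g.
At 75.96% yield, actual mass of S = 93.371 × 0.7596 = 70.925 g.

70.92 g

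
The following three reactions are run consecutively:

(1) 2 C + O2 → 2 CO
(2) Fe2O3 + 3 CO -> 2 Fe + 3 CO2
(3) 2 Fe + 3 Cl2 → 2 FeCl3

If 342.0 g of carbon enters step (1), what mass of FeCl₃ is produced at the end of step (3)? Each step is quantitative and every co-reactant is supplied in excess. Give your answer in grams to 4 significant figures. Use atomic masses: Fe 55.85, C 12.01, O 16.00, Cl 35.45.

3079 g

M(C) = 12.01 g/mol.
M(FeCl3) = 55.85 + 3(35.45) = 162.20 g/mol.
n(C) = 342.0 / 12.01 = 28.476 mol.
Reaction (1): C→CO ratio 2:2 ⇒ n(CO) = 28.476 mol.
Reaction (2): CO→Fe ratio 3:2 ⇒ n(Fe) = 18.984 mol.
Reaction (3): Fe→FeCl3 ratio 2:2 ⇒ n(FeCl3) = 18.984 mol.
Mass of FeCl3 = 18.984 × 162.20 = 3079.2 g.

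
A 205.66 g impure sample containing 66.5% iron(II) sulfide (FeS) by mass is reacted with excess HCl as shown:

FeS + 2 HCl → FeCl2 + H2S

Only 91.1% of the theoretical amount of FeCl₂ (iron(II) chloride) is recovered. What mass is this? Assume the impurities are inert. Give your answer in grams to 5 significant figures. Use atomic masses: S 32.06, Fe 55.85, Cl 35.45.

Pure FeS available = 205.66 g × 0.665 = 136.764 g.
M(FeS) = 55.85 + 32.06 = 87.91 g/mol.
M(FeCl2) = 55.85 + 2(35.45) = 126.75 g/mol.
n(FeS) = 136.764 g / 87.91 g/mol = 1.55573 mol.
From the equation the FeS:FeCl2 mole ratio is 1:1, so n(FeCl2) = 1.55573 × 1/1 = 1.55573 mol.
Mass of FeCl2 = 1.55573 mol × 126.75 g/mol = 197.188 g.
Actual mass collected = 197.188 g × 0.911 = 179.639 g.

179.64 g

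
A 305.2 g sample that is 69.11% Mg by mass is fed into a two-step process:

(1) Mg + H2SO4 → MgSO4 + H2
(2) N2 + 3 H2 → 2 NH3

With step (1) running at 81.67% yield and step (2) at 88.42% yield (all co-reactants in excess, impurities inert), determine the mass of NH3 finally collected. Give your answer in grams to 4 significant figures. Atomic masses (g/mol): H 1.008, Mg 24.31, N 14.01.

71.15 g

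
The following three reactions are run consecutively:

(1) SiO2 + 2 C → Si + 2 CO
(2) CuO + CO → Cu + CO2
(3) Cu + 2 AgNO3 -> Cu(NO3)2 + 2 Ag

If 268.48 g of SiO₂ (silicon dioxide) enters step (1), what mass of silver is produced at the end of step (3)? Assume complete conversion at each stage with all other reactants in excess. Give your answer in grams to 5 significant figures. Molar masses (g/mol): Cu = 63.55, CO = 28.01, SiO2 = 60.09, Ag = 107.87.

1927.8 g

n(SiO2) = 268.48 / 60.09 = 4.46796 mol.
Reaction (1): SiO2→CO ratio 1:2 ⇒ n(CO) = 8.93593 mol.
Reaction (2): CO→Cu ratio 1:1 ⇒ n(Cu) = 8.93593 mol.
Reaction (3): Cu→Ag ratio 1:2 ⇒ n(Ag) = 17.8719 mol.
Mass of Ag = 17.8719 × 107.87 = 1927.84 g.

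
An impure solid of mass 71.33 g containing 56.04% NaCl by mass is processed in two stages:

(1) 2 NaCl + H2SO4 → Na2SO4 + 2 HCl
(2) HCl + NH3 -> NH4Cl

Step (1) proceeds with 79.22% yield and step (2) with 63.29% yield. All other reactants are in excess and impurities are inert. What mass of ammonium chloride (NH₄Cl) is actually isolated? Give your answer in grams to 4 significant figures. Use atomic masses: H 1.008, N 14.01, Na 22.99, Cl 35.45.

Pure NaCl = 71.33 × 0.5604 = 39.973 g.
M(NaCl) = 22.99 + 35.45 = 58.44 g/mol.
M(NH4Cl) = 14.01 + 4(1.008) + 35.45 = 53.492 g/mol.
n(NaCl) = 39.973 / 58.44 = 0.68401 mol.
Step 1 (NaCl:HCl = 2:2): theoretical n(HCl) = 0.68401 mol; at 79.22% yield, n(HCl) = 0.54187 mol.
Step 2 (HCl:NH4Cl = 1:1): theoretical n(NH4Cl) = 0.54187 mol, so theoretical mass = 0.54187 × 53.492 = 28.986 g.
At 63.29% yield, actual mass of NH4Cl = 28.986 × 0.6329 = 18.345 g.

18.35 g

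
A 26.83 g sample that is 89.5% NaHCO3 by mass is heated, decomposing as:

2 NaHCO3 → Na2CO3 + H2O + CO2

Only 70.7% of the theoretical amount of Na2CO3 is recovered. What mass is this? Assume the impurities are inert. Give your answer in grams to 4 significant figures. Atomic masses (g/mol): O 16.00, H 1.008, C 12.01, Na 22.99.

10.71 g

Pure NaHCO3 available = 26.83 g × 0.895 = 24.013 g.
M(NaHCO3) = 22.99 + 1.008 + 12.01 + 3(16.00) = 84.008 g/mol.
M(Na2CO3) = 2(22.99) + 12.01 + 3(16.00) = 105.99 g/mol.
n(NaHCO3) = 24.013 g / 84.008 g/mol = 0.28584 mol.
From the equation the NaHCO3:Na2CO3 mole ratio is 2:1, so n(Na2CO3) = 0.28584 × 1/2 = 0.14292 mol.
Mass of Na2CO3 = 0.14292 mol × 105.99 g/mol = 15.148 g.
Actual mass collected = 15.148 g × 0.707 = 10.710 g.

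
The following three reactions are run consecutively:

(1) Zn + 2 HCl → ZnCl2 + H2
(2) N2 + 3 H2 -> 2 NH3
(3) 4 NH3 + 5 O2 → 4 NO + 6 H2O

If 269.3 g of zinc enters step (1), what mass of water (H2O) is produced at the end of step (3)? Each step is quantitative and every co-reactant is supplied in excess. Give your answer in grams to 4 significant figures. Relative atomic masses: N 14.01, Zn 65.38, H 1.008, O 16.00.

74.21 g

M(Zn) = 65.38 g/mol.
M(H2O) = 2(1.008) + 16.00 = 18.016 g/mol.
n(Zn) = 269.3 / 65.38 = 4.1190 mol.
Reaction (1): Zn→H2 ratio 1:1 ⇒ n(H2) = 4.1190 mol.
Reaction (2): H2→NH3 ratio 3:2 ⇒ n(NH3) = 2.7460 mol.
Reaction (3): NH3→H2O ratio 4:6 ⇒ n(H2O) = 4.1190 mol.
Mass of H2O = 4.1190 × 18.016 = 74.208 g.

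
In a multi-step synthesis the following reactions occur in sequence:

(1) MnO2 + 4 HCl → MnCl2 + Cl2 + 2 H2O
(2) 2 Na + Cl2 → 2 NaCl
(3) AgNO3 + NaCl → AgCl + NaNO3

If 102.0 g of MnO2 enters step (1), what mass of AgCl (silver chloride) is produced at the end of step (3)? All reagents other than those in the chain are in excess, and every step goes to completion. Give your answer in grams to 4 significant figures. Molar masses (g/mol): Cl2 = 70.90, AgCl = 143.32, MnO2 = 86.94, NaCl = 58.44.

n(MnO2) = 102.0 / 86.94 = 1.1732 mol.
Reaction (1): MnO2→Cl2 ratio 1:1 ⇒ n(Cl2) = 1.1732 mol.
Reaction (2): Cl2→NaCl ratio 1:2 ⇒ n(NaCl) = 2.3464 mol.
Reaction (3): NaCl→AgCl ratio 1:1 ⇒ n(AgCl) = 2.3464 mol.
Mass of AgCl = 2.3464 × 143.32 = 336.29 g.

336.3 g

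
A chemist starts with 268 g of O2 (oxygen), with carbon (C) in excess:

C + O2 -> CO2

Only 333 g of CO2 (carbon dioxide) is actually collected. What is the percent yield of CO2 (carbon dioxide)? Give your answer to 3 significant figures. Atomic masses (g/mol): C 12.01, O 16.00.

M(O2) = 2(16.00) = 32.00 g/mol.
M(CO2) = 12.01 + 2(16.00) = 44.01 g/mol.
n(O2) = 268.0 g / 32.00 g/mol = 8.375 mol.
From the equation the O2:CO2 mole ratio is 1:1, so n(CO2) = 8.375 × 1/1 = 8.375 mol.
Mass of CO2 = 8.375 mol × 44.01 g/mol = 368.6 g.
This is the theoretical yield. Percent yield = 333 g / 368.6 g × 100% = 90.35%.

90.3 %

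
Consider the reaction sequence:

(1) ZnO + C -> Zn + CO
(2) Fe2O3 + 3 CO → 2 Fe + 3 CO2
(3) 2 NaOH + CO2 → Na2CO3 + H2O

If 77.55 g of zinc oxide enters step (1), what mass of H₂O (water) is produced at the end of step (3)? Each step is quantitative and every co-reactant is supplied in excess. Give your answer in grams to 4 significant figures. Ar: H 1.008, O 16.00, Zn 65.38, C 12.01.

17.17 g

M(ZnO) = 65.38 + 16.00 = 81.38 g/mol.
M(H2O) = 2(1.008) + 16.00 = 18.016 g/mol.
n(ZnO) = 77.55 / 81.38 = 0.95294 mol.
Reaction (1): ZnO→CO ratio 1:1 ⇒ n(CO) = 0.95294 mol.
Reaction (2): CO→CO2 ratio 3:3 ⇒ n(CO2) = 0.95294 mol.
Reaction (3): CO2→H2O ratio 1:1 ⇒ n(H2O) = 0.95294 mol.
Mass of H2O = 0.95294 × 18.016 = 17.168 g.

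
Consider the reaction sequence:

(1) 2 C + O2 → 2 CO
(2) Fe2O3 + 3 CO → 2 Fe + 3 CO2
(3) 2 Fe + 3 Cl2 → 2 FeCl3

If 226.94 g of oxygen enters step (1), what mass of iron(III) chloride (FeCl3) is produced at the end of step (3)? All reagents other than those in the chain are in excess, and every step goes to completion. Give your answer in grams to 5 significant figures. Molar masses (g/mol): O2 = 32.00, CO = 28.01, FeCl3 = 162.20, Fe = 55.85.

n(O2) = 226.94 / 32.00 = 7.09187 mol.
Reaction (1): O2→CO ratio 1:2 ⇒ n(CO) = 14.1837 mol.
Reaction (2): CO→Fe ratio 3:2 ⇒ n(Fe) = 9.45583 mol.
Reaction (3): Fe→FeCl3 ratio 2:2 ⇒ n(FeCl3) = 9.45583 mol.
Mass of FeCl3 = 9.45583 × 162.20 = 1533.74 g.

1533.7 g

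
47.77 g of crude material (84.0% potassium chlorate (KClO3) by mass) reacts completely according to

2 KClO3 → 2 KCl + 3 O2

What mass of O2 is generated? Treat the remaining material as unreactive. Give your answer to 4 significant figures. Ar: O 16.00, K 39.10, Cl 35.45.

15.72 g

Mass of pure KClO3 = 47.77 g × 0.840 = 40.127 g.
M(KClO3) = 39.10 + 35.45 + 3(16.00) = 122.55 g/mol.
M(O2) = 2(16.00) = 32.00 g/mol.
n(KClO3) = 40.127 g / 122.55 g/mol = 0.32743 mol.
From the equation the KClO3:O2 mole ratio is 2:3, so n(O2) = 0.32743 × 3/2 = 0.49115 mol.
Mass of O2 = 0.49115 mol × 32.00 g/mol = 15.717 g.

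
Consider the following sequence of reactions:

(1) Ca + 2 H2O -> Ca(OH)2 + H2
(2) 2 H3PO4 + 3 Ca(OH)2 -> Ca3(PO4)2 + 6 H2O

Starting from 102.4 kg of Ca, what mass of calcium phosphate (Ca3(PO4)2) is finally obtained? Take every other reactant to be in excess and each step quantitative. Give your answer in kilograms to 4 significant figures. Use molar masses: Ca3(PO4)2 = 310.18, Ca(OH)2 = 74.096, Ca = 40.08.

264.2 kg

102.4 kg = 102400 g.
n(Ca) = 102400 / 40.08 = 2554.9 mol.
Step 1 gives a 1:1 ratio of Ca to Ca(OH)2, so n(Ca(OH)2) = 2554.9 mol.
In step 2 the Ca(OH)2:Ca3(PO4)2 ratio is 3:1, so n(Ca3(PO4)2) = 851.63 mol.
Mass of Ca3(PO4)2 = 851.63 × 310.18 = 264160 g = 264.2 kg.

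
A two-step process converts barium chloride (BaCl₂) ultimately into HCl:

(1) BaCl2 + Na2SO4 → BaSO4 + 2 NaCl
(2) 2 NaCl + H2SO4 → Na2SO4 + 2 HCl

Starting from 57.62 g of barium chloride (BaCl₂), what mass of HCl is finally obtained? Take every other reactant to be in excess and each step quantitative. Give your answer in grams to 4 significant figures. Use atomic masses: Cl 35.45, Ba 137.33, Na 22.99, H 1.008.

20.18 g

M(BaCl2) = 137.33 + 2(35.45) = 208.23 g/mol.
M(HCl) = 1.008 + 35.45 = 36.458 g/mol.
n(BaCl2) = 57.620 / 208.23 = 0.27671 mol.
Step 1 gives a 1:2 ratio of BaCl2 to NaCl, so n(NaCl) = 0.55343 mol.
In step 2 the NaCl:HCl ratio is 2:2, so n(HCl) = 0.55343 mol.
Mass of HCl = 0.55343 × 36.458 = 20.177 g.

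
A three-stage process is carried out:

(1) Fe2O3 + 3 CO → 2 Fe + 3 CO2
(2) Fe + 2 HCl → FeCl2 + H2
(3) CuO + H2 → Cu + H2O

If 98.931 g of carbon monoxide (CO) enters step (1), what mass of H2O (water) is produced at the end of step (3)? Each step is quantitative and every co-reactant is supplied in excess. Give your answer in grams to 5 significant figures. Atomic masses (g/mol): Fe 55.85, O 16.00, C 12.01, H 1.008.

M(CO) = 12.01 + 16.00 = 28.01 g/mol.
M(H2O) = 2(1.008) + 16.00 = 18.016 g/mol.
n(CO) = 98.931 / 28.01 = 3.53199 mol.
Reaction (1): CO→Fe ratio 3:2 ⇒ n(Fe) = 2.35466 mol.
Reaction (2): Fe→H2 ratio 1:1 ⇒ n(H2) = 2.35466 mol.
Reaction (3): H2→H2O ratio 1:1 ⇒ n(H2O) = 2.35466 mol.
Mass of H2O = 2.35466 × 18.016 = 42.4215 g.

42.422 g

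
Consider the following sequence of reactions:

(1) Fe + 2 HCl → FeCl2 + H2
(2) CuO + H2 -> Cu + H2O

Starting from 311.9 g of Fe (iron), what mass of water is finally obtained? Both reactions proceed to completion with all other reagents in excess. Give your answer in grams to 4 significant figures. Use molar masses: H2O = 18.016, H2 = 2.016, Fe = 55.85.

100.6 g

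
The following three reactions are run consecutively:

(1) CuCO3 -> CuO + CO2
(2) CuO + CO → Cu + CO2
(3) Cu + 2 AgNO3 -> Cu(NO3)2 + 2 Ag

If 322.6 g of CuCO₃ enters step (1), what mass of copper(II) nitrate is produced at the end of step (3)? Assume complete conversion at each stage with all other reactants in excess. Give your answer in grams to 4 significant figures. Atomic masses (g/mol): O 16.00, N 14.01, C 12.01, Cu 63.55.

M(CuCO3) = 63.55 + 12.01 + 3(16.00) = 123.56 g/mol.
M(Cu(NO3)2) = 63.55 + 2(14.01) + 6(16.00) = 187.57 g/mol.
n(CuCO3) = 322.6 / 123.56 = 2.6109 mol.
Reaction (1): CuCO3→CuO ratio 1:1 ⇒ n(CuO) = 2.6109 mol.
Reaction (2): CuO→Cu ratio 1:1 ⇒ n(Cu) = 2.6109 mol.
Reaction (3): Cu→Cu(NO3)2 ratio 1:1 ⇒ n(Cu(NO3)2) = 2.6109 mol.
Mass of Cu(NO3)2 = 2.6109 × 187.57 = 489.72 g.

489.7 g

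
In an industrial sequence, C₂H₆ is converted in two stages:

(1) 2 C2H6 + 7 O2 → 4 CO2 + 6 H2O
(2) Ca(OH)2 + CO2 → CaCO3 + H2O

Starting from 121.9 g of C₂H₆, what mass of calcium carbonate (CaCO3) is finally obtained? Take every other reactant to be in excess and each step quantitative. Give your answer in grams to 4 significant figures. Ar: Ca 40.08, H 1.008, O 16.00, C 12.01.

M(C2H6) = 2(12.01) + 6(1.008) = 30.068 g/mol.
M(CaCO3) = 40.08 + 12.01 + 3(16.00) = 100.09 g/mol.
n(C2H6) = 121.90 / 30.068 = 4.0541 mol.
Step 1 gives a 2:4 ratio of C2H6 to CO2, so n(CO2) = 8.1083 mol.
In step 2 the CO2:CaCO3 ratio is 1:1, so n(CaCO3) = 8.1083 mol.
Mass of CaCO3 = 8.1083 × 100.09 = 811.56 g.

811.6 g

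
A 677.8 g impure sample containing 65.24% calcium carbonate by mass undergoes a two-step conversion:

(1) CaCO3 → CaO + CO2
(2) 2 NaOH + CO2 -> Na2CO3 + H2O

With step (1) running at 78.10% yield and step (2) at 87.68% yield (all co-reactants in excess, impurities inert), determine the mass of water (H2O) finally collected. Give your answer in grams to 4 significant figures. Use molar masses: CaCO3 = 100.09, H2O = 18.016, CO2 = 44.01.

Pure CaCO3 = 677.8 × 0.6524 = 442.20 g.
n(CaCO3) = 442.20 / 100.09 = 4.4180 mol.
Step 1 (CaCO3:CO2 = 1:1): theoretical n(CO2) = 4.4180 mol; at 78.10% yield, n(CO2) = 3.4505 mol.
Step 2 (CO2:H2O = 1:1): theoretical n(H2O) = 3.4505 mol, so theoretical mass = 3.4505 × 18.016 = 62.163 g.
At 87.68% yield, actual mass of H2O = 62.163 × 0.8768 = 54.505 g.

54.50 g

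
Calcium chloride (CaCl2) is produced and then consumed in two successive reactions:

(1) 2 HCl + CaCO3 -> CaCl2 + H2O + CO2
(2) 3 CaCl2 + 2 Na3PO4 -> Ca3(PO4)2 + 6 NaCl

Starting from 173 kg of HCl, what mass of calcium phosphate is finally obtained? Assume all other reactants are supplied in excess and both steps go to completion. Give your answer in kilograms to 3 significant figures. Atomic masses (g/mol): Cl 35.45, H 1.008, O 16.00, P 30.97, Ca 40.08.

245 kg

M(HCl) = 1.008 + 35.45 = 36.458 g/mol.
M(Ca3(PO4)2) = 3(40.08) + 2(30.97) + 8(16.00) = 310.18 g/mol.
173 kg = 173000 g.
n(HCl) = 173000 / 36.458 = 4745 mol.
Step 1 gives a 2:1 ratio of HCl to CaCl2, so n(CaCl2) = 2373 mol.
In step 2 the CaCl2:Ca3(PO4)2 ratio is 3:1, so n(Ca3(PO4)2) = 790.9 mol.
Mass of Ca3(PO4)2 = 790.9 × 310.18 = 245300 g = 245 kg.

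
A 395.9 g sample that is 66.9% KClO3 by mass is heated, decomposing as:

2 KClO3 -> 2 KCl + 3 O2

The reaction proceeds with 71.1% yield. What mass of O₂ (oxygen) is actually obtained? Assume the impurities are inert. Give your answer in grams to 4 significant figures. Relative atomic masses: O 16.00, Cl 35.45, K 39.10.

73.76 g

Pure KClO3 available = 395.9 g × 0.669 = 264.86 g.
M(KClO3) = 39.10 + 35.45 + 3(16.00) = 122.55 g/mol.
M(O2) = 2(16.00) = 32.00 g/mol.
n(KClO3) = 264.86 g / 122.55 g/mol = 2.1612 mol.
From the equation the KClO3:O2 mole ratio is 2:3, so n(O2) = 2.1612 × 3/2 = 3.2418 mol.
Mass of O2 = 3.2418 mol × 32.00 g/mol = 103.74 g.
Actual mass collected = 103.74 g × 0.711 = 73.758 g.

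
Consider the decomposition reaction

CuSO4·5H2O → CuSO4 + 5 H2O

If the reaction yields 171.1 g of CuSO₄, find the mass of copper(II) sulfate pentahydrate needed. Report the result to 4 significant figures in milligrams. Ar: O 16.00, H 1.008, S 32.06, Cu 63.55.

267700 mg

M(CuSO4) = 63.55 + 32.06 + 4(16.00) = 159.61 g/mol.
M(CuSO4·5H2O) = 63.55 + 32.06 + 9(16.00) + 10(1.008) = 249.69 g/mol.
n(CuSO4) = 171.10 g / 159.61 g/mol = 1.0720 mol.
From the equation the CuSO4:CuSO4·5H2O mole ratio is 1:1, so n(CuSO4·5H2O) = 1.0720 × 1/1 = 1.0720 mol.
Mass of CuSO4·5H2O = 1.0720 mol × 249.69 g/mol = 267.66 g.
Converting to mg: 267.66 g = 267700 mg.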